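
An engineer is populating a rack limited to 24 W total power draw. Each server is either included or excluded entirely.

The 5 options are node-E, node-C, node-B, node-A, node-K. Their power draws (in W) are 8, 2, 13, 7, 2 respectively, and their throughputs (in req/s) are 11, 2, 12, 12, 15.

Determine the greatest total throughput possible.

Treat it as a binary knapsack problem.
Take node-C, node-B, node-A, and node-K: power draw 2 + 13 + 7 + 2 = 24 ≤ 24, throughput 2 + 12 + 12 + 15 = 41.
No other feasible combination does better.

41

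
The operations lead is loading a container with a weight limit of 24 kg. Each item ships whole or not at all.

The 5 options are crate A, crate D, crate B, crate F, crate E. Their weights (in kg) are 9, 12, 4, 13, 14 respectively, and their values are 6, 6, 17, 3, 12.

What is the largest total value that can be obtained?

This is an integer program with binary decision variables.
Take crate B and crate E: weight 4 + 14 = 18 ≤ 24, value 17 + 12 = 29.
No other feasible combination does better.

29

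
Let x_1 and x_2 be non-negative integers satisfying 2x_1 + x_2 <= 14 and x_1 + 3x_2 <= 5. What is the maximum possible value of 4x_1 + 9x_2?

(x_1,x_2)=(5,0): 2·5+1·0=10≤14, 1·5+3·0=5≤5, objective 20.
(x_1,x_2)=(4,0): 2·4+1·0=8≤14, 1·4+3·0=4≤5, objective 16.
The best lattice point is (5,0), giving 20.

20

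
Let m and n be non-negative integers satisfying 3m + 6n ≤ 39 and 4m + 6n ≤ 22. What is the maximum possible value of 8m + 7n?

The continuous relaxation peaks at (5.5, 0) with value 44.00; rounding to a feasible lattice point costs some objective.
(m,n)=(5,0): 3·5+6·0=15≤39, 4·5+6·0=20≤22, objective 40.
(m,n)=(4,1): 3·4+6·1=18≤39, 4·4+6·1=22≤22, objective 39.
(m,n)=(4,0): 3·4+6·0=12≤39, 4·4+6·0=16≤22, objective 32.
No feasible integer point exceeds 40.

40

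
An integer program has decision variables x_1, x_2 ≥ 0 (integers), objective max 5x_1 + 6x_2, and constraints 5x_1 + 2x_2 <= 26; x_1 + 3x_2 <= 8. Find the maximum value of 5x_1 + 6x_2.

Relaxing integrality, the LP optimum is 30.31 at (x_1,x_2) = (4.77, 1.08), which is not an integer point.
(x_1,x_2)=(4,1): 5·4+2·1=22≤26, 1·4+3·1=7≤8, objective 26.
(x_1,x_2)=(5,0): 5·5+2·0=25≤26, 1·5+3·0=5≤8, objective 25.
(x_1,x_2)=(3,1): 5·3+2·1=17≤26, 1·3+3·1=6≤8, objective 21.
No feasible integer point exceeds 26.

26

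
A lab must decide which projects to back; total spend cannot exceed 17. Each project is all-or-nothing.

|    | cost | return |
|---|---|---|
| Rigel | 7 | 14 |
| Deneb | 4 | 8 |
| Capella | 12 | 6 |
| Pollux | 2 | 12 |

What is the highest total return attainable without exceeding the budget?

This is an integer program with binary decision variables.
Take Rigel, Deneb, and Pollux: cost 7 + 4 + 2 = 13 ≤ 17, return 14 + 8 + 12 = 34.
No other feasible combination does better.

34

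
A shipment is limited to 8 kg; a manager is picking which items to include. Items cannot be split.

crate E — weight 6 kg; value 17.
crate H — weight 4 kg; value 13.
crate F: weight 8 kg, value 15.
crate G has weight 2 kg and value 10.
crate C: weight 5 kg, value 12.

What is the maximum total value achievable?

Take crate E and crate G: weight 6 + 2 = 8 ≤ 8, value 17 + 10 = 27.
No other feasible combination does better.

27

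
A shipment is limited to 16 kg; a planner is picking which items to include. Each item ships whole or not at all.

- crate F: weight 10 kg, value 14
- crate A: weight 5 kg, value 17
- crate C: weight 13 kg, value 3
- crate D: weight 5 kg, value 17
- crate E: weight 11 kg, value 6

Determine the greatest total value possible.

Treat it as a binary knapsack problem.
Allowing fractional choices, the relaxed optimum would be about 42.4, but items are indivisible.
crate A + crate D: weight 5 + 5 = 10 ≤ 16, value 17 + 17 = 34.
crate F + crate A: weight 10 + 5 = 15 ≤ 16, value 14 + 17 = 31.
Best is crate A and crate D with total value 34.

34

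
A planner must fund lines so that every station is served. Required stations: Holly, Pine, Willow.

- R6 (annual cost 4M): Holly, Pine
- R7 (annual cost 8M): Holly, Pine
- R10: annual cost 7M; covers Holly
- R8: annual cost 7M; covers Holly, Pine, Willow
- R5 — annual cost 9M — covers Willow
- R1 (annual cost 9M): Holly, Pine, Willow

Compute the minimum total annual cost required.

7

The greedy cost-per-new-station heuristic would pick R6 and R8 for 11, but a cheaper cover exists.
R8 alone covers Holly, Pine, Willow — every station.
Total annual cost: 7.
No cover costs less than 7.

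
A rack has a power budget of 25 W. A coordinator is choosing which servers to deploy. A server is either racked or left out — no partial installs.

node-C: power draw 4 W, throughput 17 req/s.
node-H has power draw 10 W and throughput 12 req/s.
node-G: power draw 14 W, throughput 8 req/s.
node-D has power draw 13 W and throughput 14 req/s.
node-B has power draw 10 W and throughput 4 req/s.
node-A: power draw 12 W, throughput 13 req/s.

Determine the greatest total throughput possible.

33

node-C + node-H + node-B: power draw 4 + 10 + 10 = 24 ≤ 25, throughput 17 + 12 + 4 = 33.
node-C + node-A: power draw 4 + 12 = 16 ≤ 25, throughput 17 + 13 = 30.
node-C + node-D: power draw 4 + 13 = 17 ≤ 25, throughput 17 + 14 = 31.
Best is node-C, node-H, and node-B with total throughput 33.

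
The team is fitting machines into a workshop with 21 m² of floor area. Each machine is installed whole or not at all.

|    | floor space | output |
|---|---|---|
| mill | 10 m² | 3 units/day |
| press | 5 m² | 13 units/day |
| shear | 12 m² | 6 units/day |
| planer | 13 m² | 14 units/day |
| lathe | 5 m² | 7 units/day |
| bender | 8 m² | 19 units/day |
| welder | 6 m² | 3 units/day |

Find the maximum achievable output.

This is a 0-1 knapsack instance.
Take press, lathe, and bender: floor space 5 + 5 + 8 = 18 ≤ 21, output 13 + 7 + 19 = 39.
No other feasible combination does better.

39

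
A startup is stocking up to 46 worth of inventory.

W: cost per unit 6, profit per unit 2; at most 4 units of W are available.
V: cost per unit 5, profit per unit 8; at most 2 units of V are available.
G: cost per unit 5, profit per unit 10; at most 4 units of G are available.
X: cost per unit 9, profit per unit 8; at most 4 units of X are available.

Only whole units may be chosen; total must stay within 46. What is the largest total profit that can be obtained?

66

G has the best ratio (10/5); taking only G gives at most 4×10 = 40 (stopped by the supply cap of 4).
Mixing does better — 1×W, 2×V, 4×G, and 1×X: cost 45 ≤ 46, profit 1·2 + 2·8 + 4·10 + 1·8 = 66.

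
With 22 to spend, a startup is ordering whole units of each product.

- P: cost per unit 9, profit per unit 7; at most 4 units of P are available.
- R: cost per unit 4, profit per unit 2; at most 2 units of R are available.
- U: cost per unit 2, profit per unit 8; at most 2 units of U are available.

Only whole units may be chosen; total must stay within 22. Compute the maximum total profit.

This is a bounded integer knapsack.
1×P, 2×R, and 2×U: cost 21 ≤ 22, profit 1·7 + 2·2 + 2·8 = 27.
2×P and 2×U: cost 22 ≤ 22, profit 2·7 + 2·8 = 30.
Best is 30.

30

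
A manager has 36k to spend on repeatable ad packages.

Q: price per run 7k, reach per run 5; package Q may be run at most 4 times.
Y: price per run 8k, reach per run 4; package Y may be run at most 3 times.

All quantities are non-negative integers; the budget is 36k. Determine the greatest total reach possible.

24

Take 4×Q and 1×Y: price 36 ≤ 36, reach 4·5 + 1·4 = 24.
Q has the best ratio (5/7) and is taken to its limit of 4; remaining capacity is filled optimally with the others.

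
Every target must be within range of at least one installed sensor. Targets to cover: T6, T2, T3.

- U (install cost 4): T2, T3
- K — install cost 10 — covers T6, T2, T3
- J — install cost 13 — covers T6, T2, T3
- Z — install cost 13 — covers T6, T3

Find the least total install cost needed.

10

K alone covers T6, T2, T3 — every target.
Total install cost: 10.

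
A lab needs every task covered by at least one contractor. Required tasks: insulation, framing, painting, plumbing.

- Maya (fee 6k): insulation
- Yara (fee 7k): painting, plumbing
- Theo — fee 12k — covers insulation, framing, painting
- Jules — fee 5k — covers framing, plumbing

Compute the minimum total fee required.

17

The greedy cost-per-new-task heuristic would pick Jules, Maya, and Yara for 18, but a cheaper cover exists.
Choose Theo and Jules: together they cover insulation, framing, painting, plumbing — every task.
Total fee: 12 + 5 = 17.
No cover costs less than 17.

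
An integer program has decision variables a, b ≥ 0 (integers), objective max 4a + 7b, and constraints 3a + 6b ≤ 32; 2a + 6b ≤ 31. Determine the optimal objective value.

The continuous relaxation peaks at (10.7, 0) with value 42.67; rounding to a feasible lattice point costs some objective.
(a,b)=(10,0): 3·10+6·0=30≤32, 2·10+6·0=20≤31, objective 40.
(a,b)=(9,0): 3·9+6·0=27≤32, 2·9+6·0=18≤31, objective 36.
The best lattice point is (10,0), giving 40.

40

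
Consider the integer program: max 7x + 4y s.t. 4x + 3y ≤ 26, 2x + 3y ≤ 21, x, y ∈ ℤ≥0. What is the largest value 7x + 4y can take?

(x,y)=(5,2): 4·5+3·2=26≤26, 2·5+3·2=16≤21, objective 43.
(x,y)=(6,0): 4·6+3·0=24≤26, 2·6+3·0=12≤21, objective 42.
(x,y)=(4,3): 4·4+3·3=25≤26, 2·4+3·3=17≤21, objective 40.
Maximum is 43 at (x,y)=(5,2).

43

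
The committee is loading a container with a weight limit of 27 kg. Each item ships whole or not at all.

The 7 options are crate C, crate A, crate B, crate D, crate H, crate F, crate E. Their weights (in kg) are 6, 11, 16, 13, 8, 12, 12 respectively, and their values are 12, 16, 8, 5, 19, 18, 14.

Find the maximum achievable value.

Allowing fractional choices, the relaxed optimum would be about 50.5, but items are indivisible.
crate C + crate H + crate F: weight 6 + 8 + 12 = 26 ≤ 27, value 12 + 19 + 18 = 49.
crate C + crate A + crate H: weight 6 + 11 + 8 = 25 ≤ 27, value 12 + 16 + 19 = 47.
Best is crate C, crate H, and crate F with total value 49.

49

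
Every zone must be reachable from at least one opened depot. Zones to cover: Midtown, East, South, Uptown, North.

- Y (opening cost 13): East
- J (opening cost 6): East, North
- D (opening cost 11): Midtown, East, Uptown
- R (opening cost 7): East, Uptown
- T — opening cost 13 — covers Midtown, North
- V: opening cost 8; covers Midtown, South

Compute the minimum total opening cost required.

21

This is a weighted set-cover instance.
Choose J, R, and V: together they cover Midtown, East, South, Uptown, North — every zone.
Total opening cost: 6 + 7 + 8 = 21.
No cover costs less than 21.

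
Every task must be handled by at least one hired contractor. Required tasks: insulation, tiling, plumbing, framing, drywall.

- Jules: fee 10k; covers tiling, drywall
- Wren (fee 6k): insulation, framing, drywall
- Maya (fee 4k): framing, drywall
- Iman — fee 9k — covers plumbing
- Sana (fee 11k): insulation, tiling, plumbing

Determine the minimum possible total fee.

15

Choose Maya and Sana: together they cover insulation, tiling, plumbing, framing, drywall — every task.
Total fee: 4 + 11 = 15.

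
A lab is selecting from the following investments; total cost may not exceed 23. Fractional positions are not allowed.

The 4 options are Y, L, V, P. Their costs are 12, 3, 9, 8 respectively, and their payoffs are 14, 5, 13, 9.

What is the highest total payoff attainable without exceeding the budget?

Take Y, L, and P: cost 12 + 3 + 8 = 23 ≤ 23, payoff 14 + 5 + 9 = 28.
No other feasible combination does better.

28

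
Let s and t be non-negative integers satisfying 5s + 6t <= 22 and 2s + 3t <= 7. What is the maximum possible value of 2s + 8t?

The continuous relaxation peaks at (0, 2.33) with value 18.67; rounding to a feasible lattice point costs some objective.
(s,t)=(0,2): 5·0+6·2=12≤22, 2·0+3·2=6≤7, objective 16.
(s,t)=(1,1): 5·1+6·1=11≤22, 2·1+3·1=5≤7, objective 10.
(s,t)=(0,1): 5·0+6·1=6≤22, 2·0+3·1=3≤7, objective 8.
Maximum is 16 at (s,t)=(0,2).

16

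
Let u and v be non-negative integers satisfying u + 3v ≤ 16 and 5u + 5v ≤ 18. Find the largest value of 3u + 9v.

27

The continuous relaxation peaks at (0, 3.6) with value 32.40; rounding to a feasible lattice point costs some objective.
(u,v)=(0,3) is feasible, giving 27.
(u,v)=(1,2) is feasible, giving 21.
(u,v)=(0,2) is feasible, giving 18.
Maximum is 27 at (u,v)=(0,3).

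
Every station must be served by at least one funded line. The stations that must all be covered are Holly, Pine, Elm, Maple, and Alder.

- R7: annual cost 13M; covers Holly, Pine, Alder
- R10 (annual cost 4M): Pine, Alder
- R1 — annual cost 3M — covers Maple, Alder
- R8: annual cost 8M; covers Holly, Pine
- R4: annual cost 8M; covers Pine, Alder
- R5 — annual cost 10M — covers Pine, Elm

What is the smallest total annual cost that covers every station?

21

Choose R1, R8, and R5: together they cover Holly, Pine, Elm, Maple, Alder — every station.
Total annual cost: 3 + 8 + 10 = 21.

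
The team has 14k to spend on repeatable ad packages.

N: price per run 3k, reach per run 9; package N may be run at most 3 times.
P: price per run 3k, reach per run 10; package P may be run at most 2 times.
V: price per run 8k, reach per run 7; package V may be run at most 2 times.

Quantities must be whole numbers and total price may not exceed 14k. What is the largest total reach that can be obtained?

2×N and 2×P: price 12 ≤ 14, reach 2·9 + 2·10 = 38.
3×N and 1×P: price 12 ≤ 14, reach 3·9 + 1·10 = 37.
Best is 38.

38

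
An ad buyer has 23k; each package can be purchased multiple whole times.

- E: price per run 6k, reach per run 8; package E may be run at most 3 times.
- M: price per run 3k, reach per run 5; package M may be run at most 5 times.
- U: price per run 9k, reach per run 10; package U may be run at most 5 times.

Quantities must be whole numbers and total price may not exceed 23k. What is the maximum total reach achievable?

33

M has the best ratio (5/3); taking only M gives at most 5×5 = 25 (stopped by the supply cap of 5).
Mixing does better — 1×E and 5×M: price 21 ≤ 23, reach 1·8 + 5·5 = 33.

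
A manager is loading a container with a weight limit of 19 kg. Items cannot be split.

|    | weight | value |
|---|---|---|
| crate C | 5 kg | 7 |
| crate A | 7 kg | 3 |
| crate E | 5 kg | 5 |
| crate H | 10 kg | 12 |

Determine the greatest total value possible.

This is a 0-1 knapsack instance.
crate E + crate H: weight 5 + 10 = 15 ≤ 19, value 5 + 12 = 17.
crate C + crate H: weight 5 + 10 = 15 ≤ 19, value 7 + 12 = 19.
Best is crate C and crate H with total value 19.

19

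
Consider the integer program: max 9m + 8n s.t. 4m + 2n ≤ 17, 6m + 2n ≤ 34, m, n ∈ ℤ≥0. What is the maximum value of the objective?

64

Relaxing integrality, the LP optimum is 68.00 at (m,n) = (0, 8.5), which is not an integer point.
(m,n)=(0,8): 4·0+2·8=16≤17, 6·0+2·8=16≤34, objective 64.
(m,n)=(0,7): 4·0+2·7=14≤17, 6·0+2·7=14≤34, objective 56.
The best lattice point is (0,8), giving 64.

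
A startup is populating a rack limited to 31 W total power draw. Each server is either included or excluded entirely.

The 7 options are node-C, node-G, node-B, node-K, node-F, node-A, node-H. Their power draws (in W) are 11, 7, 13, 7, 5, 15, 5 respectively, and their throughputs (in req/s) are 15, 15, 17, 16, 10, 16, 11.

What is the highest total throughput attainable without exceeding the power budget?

57

Allowing fractional choices, the relaxed optimum would be about 61.5, but servers are indivisible.
node-C + node-G + node-K + node-H: power draw 11 + 7 + 7 + 5 = 30 ≤ 31, throughput 15 + 15 + 16 + 11 = 57.
node-C + node-G + node-K + node-F: power draw 11 + 7 + 7 + 5 = 30 ≤ 31, throughput 15 + 15 + 16 + 10 = 56.
Best is node-C, node-G, node-K, and node-H with total throughput 57.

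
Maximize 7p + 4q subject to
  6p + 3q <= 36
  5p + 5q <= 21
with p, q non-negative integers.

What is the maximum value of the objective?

28

(p,q)=(4,0): 6·4+3·0=24≤36, 5·4+5·0=20≤21, objective 28.
(p,q)=(3,1): 6·3+3·1=21≤36, 5·3+5·1=20≤21, objective 25.
No feasible integer point exceeds 28.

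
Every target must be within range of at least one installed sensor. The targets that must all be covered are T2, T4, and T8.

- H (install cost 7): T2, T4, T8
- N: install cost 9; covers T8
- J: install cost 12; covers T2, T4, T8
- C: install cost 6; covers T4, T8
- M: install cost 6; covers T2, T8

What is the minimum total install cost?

7

H alone covers T2, T4, T8 — every target.
Total install cost: 7.
No cover costs less than 7.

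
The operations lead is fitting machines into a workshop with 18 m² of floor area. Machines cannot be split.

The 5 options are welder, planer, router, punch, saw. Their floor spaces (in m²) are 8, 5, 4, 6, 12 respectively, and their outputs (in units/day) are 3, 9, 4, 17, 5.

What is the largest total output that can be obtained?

Allowing fractional choices, the relaxed optimum would be about 31.2, but machines are indivisible.
welder + router + punch: floor space 8 + 4 + 6 = 18 ≤ 18, output 3 + 4 + 17 = 24.
planer + router + punch: floor space 5 + 4 + 6 = 15 ≤ 18, output 9 + 4 + 17 = 30.
planer + punch: floor space 5 + 6 = 11 ≤ 18, output 9 + 17 = 26.
Best is planer, router, and punch with total output 30.

30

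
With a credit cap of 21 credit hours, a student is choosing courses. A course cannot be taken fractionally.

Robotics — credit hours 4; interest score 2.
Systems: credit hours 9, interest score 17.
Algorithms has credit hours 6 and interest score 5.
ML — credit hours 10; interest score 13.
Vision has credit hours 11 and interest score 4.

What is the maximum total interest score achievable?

This is an integer program with binary decision variables.
Robotics + Systems + Algorithms: credit hours 4 + 9 + 6 = 19 ≤ 21, interest score 2 + 17 + 5 = 24.
Systems + ML: credit hours 9 + 10 = 19 ≤ 21, interest score 17 + 13 = 30.
Best is Systems and ML with total interest score 30.

30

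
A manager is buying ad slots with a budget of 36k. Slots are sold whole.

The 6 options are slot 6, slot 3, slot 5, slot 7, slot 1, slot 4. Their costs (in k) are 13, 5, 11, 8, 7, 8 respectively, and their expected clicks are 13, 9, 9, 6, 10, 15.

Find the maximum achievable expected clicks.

47

slot 6 + slot 7 + slot 1 + slot 4: cost 13 + 8 + 7 + 8 = 36 ≤ 36, expected clicks 13 + 6 + 10 + 15 = 44.
slot 6 + slot 3 + slot 1 + slot 4: cost 13 + 5 + 7 + 8 = 33 ≤ 36, expected clicks 13 + 9 + 10 + 15 = 47.
Best is slot 6, slot 3, slot 1, and slot 4 with total expected clicks 47.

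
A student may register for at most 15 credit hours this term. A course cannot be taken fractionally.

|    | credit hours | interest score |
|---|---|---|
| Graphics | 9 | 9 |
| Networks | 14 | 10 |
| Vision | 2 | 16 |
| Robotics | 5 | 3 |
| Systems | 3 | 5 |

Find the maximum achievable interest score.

Allowing fractional choices, the relaxed optimum would be about 30.7, but courses are indivisible.
Graphics + Vision: credit hours 9 + 2 = 11 ≤ 15, interest score 9 + 16 = 25.
Vision + Robotics + Systems: credit hours 2 + 5 + 3 = 10 ≤ 15, interest score 16 + 3 + 5 = 24.
Graphics + Vision + Systems: credit hours 9 + 2 + 3 = 14 ≤ 15, interest score 9 + 16 + 5 = 30.
Best is Graphics, Vision, and Systems with total interest score 30.

30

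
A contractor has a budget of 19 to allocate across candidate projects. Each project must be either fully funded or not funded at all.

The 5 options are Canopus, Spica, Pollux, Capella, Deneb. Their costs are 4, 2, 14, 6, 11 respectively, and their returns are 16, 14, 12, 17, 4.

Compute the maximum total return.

47

Take Canopus, Spica, and Capella: cost 4 + 2 + 6 = 12 ≤ 19, return 16 + 14 + 17 = 47.
No other feasible combination does better.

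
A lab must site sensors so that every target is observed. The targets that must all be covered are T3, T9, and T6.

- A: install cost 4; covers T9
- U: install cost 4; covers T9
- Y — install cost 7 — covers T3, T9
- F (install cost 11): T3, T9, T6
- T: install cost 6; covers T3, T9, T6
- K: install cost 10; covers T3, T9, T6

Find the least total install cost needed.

6

T alone covers T3, T9, T6 — every target.
Total install cost: 6.
No cover costs less than 6.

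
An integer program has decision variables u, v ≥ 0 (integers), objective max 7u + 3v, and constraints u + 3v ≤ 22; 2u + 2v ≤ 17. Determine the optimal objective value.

56

The continuous relaxation peaks at (8.5, 0) with value 59.50; rounding to a feasible lattice point costs some objective.
(u,v)=(8,0): 1·8+3·0=8≤22, 2·8+2·0=16≤17, objective 56.
(u,v)=(7,1): 1·7+3·1=10≤22, 2·7+2·1=16≤17, objective 52.
The best lattice point is (8,0), giving 56.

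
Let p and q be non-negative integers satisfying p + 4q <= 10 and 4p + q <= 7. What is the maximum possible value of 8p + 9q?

26

Relaxing integrality, the LP optimum is 29.40 at (p,q) = (1.2, 2.2), which is not an integer point.
(p,q)=(1,2): 1·1+4·2=9≤10, 4·1+1·2=6≤7, objective 26.
(p,q)=(0,2): 1·0+4·2=8≤10, 4·0+1·2=2≤7, objective 18.
(p,q)=(1,1): 1·1+4·1=5≤10, 4·1+1·1=5≤7, objective 17.
(p,q)=(0,1): 1·0+4·1=4≤10, 4·0+1·1=1≤7, objective 9.
No feasible integer point exceeds 26.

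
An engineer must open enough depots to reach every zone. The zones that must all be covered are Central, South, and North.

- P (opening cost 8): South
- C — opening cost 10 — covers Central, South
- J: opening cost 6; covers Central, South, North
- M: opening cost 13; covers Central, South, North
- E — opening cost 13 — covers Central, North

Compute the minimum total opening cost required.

6

J alone covers Central, South, North — every zone.
Total opening cost: 6.
No cover costs less than 6.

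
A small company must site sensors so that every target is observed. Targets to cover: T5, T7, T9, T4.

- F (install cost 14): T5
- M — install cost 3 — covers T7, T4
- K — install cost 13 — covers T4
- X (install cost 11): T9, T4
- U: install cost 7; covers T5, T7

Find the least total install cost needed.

18

The greedy cost-per-new-target heuristic would pick M, U, and X for 21, but a cheaper cover exists.
Choose X and U: together they cover T5, T7, T9, T4 — every target.
Total install cost: 11 + 7 = 18.
No cover costs less than 18.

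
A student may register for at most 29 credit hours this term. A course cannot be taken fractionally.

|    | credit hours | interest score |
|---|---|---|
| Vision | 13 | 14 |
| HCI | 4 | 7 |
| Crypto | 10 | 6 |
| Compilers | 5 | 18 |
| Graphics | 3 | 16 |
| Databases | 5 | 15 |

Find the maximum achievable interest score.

63

Allowing fractional choices, the relaxed optimum would be about 68.9, but courses are indivisible.
HCI + Crypto + Compilers + Graphics + Databases: credit hours 4 + 10 + 5 + 3 + 5 = 27 ≤ 29, interest score 7 + 6 + 18 + 16 + 15 = 62.
HCI + Compilers + Graphics + Databases: credit hours 4 + 5 + 3 + 5 = 17 ≤ 29, interest score 7 + 18 + 16 + 15 = 56.
Vision + Compilers + Graphics + Databases: credit hours 13 + 5 + 3 + 5 = 26 ≤ 29, interest score 14 + 18 + 16 + 15 = 63.
Best is Vision, Compilers, Graphics, and Databases with total interest score 63.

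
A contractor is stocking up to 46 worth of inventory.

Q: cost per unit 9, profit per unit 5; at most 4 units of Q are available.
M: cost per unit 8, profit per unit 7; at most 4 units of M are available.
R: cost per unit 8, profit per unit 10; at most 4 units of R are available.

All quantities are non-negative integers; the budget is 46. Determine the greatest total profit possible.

47

This is a bounded integer knapsack.
R has the best ratio (10/8); taking only R gives at most 4×10 = 40 (stopped by the supply cap of 4).
Mixing does better — 1×M and 4×R: cost 40 ≤ 46, profit 1·7 + 4·10 = 47.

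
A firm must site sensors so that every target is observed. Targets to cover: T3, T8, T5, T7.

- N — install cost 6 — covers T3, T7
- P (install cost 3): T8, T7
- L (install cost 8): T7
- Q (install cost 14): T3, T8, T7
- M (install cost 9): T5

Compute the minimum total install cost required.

Choose N, P, and M: together they cover T3, T8, T5, T7 — every target.
Total install cost: 6 + 3 + 9 = 18.
No cover costs less than 18.

18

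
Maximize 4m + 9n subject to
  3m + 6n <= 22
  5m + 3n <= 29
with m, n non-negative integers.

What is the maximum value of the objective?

31

Relaxing integrality, the LP optimum is 33.00 at (m,n) = (0, 3.67), which is not an integer point.
(m,n)=(1,3): 3·1+6·3=21≤22, 5·1+3·3=14≤29, objective 31.
(m,n)=(0,3): 3·0+6·3=18≤22, 5·0+3·3=9≤29, objective 27.
(m,n)=(2,2): 3·2+6·2=18≤22, 5·2+3·2=16≤29, objective 26.
No feasible integer point exceeds 31.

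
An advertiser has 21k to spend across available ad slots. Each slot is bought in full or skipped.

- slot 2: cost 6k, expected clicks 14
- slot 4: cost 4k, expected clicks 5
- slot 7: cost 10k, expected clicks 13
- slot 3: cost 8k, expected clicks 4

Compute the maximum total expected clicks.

Allowing fractional choices, the relaxed optimum would be about 32.5, but ad slots are indivisible.
slot 2 + slot 4 + slot 3: cost 6 + 4 + 8 = 18 ≤ 21, expected clicks 14 + 5 + 4 = 23.
slot 2 + slot 7: cost 6 + 10 = 16 ≤ 21, expected clicks 14 + 13 = 27.
slot 2 + slot 4 + slot 7: cost 6 + 4 + 10 = 20 ≤ 21, expected clicks 14 + 5 + 13 = 32.
Best is slot 2, slot 4, and slot 7 with total expected clicks 32.

32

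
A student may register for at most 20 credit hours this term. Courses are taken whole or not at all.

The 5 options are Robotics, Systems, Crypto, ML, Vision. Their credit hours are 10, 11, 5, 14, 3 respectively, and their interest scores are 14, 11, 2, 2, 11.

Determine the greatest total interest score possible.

27

Allowing fractional choices, the relaxed optimum would be about 32.0, but courses are indivisible.
Robotics + Vision: credit hours 10 + 3 = 13 ≤ 20, interest score 14 + 11 = 25.
Robotics + Crypto + Vision: credit hours 10 + 5 + 3 = 18 ≤ 20, interest score 14 + 2 + 11 = 27.
Best is Robotics, Crypto, and Vision with total interest score 27.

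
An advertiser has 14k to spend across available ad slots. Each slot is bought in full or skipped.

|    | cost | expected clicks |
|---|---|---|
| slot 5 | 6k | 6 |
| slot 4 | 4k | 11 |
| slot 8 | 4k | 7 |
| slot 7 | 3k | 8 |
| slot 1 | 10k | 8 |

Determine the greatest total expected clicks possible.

26

This is an integer program with binary decision variables.
slot 4 + slot 8 + slot 7: cost 4 + 4 + 3 = 11 ≤ 14, expected clicks 11 + 7 + 8 = 26.
slot 5 + slot 4 + slot 7: cost 6 + 4 + 3 = 13 ≤ 14, expected clicks 6 + 11 + 8 = 25.
slot 5 + slot 4 + slot 8: cost 6 + 4 + 4 = 14 ≤ 14, expected clicks 6 + 11 + 7 = 24.
Best is slot 4, slot 8, and slot 7 with total expected clicks 26.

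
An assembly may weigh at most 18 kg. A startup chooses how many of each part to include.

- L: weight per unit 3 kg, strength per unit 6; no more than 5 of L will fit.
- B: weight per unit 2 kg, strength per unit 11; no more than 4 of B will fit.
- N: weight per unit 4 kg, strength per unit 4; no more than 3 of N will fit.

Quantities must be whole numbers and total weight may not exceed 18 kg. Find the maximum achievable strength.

3×L and 4×B: weight 17 ≤ 18, strength 3·6 + 4·11 = 62.
2×L, 4×B, and 1×N: weight 18 ≤ 18, strength 2·6 + 4·11 + 1·4 = 60.
Best is 62.

62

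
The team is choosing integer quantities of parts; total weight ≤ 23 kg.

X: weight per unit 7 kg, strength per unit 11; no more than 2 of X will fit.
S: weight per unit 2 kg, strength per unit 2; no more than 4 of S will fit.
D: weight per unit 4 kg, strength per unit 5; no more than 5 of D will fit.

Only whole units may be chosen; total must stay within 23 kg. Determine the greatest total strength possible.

Take 2×X and 2×D: weight 22 ≤ 23, strength 2·11 + 2·5 = 32.
X has the best ratio (11/7) and is taken to its limit of 2; remaining capacity is filled optimally with the others.

32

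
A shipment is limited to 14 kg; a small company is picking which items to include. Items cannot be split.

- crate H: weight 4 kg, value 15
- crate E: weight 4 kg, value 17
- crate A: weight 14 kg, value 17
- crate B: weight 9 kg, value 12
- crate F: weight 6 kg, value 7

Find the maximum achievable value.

Treat it as a binary knapsack problem.
Allowing fractional choices, the relaxed optimum would be about 40.0, but items are indivisible.
crate H + crate E + crate F: weight 4 + 4 + 6 = 14 ≤ 14, value 15 + 17 + 7 = 39.
crate H + crate E: weight 4 + 4 = 8 ≤ 14, value 15 + 17 = 32.
Best is crate H, crate E, and crate F with total value 39.

39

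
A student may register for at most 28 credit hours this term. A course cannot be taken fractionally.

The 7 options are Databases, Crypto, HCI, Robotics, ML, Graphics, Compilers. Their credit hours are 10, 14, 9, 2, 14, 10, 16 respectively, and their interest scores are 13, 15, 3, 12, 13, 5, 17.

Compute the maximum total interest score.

Databases + Robotics + Compilers: credit hours 10 + 2 + 16 = 28 ≤ 28, interest score 13 + 12 + 17 = 42.
Databases + Crypto + Robotics: credit hours 10 + 14 + 2 = 26 ≤ 28, interest score 13 + 15 + 12 = 40.
Databases + Robotics + ML: credit hours 10 + 2 + 14 = 26 ≤ 28, interest score 13 + 12 + 13 = 38.
Best is Databases, Robotics, and Compilers with total interest score 42.

42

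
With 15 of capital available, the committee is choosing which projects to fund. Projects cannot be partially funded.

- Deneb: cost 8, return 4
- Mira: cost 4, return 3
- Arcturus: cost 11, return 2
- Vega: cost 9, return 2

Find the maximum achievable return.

Allowing fractional choices, the relaxed optimum would be about 7.7, but projects are indivisible.
Mira + Arcturus: cost 4 + 11 = 15 ≤ 15, return 3 + 2 = 5.
Deneb + Mira: cost 8 + 4 = 12 ≤ 15, return 4 + 3 = 7.
Mira + Vega: cost 4 + 9 = 13 ≤ 15, return 3 + 2 = 5.
Best is Deneb and Mira with total return 7.

7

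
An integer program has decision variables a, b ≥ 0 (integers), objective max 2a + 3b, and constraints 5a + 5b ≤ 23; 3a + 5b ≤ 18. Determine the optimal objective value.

(a,b)=(1,3) is feasible, giving 11.
(a,b)=(2,2) is feasible, giving 10.
Maximum is 11 at (a,b)=(1,3).

11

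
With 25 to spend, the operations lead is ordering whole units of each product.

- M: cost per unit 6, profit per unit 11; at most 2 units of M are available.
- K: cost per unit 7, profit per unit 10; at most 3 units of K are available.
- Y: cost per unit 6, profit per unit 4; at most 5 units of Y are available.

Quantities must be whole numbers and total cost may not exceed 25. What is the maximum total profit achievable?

M has the best ratio (11/6); taking only M gives at most 2×11 = 22 (stopped by the supply cap of 2).
Mixing does better — 2×M, 1×K, and 1×Y: cost 25 ≤ 25, profit 2·11 + 1·10 + 1·4 = 36.

36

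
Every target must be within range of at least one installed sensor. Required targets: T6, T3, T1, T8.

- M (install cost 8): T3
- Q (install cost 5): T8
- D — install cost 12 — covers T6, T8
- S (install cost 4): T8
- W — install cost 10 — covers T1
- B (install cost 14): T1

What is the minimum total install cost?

This is a weighted set-cover instance.
The greedy cost-per-new-target heuristic would pick S, M, W, and D for 34, but a cheaper cover exists.
Choose M, D, and W: together they cover T6, T3, T1, T8 — every target.
Total install cost: 8 + 12 + 10 = 30.
No cover costs less than 30.

30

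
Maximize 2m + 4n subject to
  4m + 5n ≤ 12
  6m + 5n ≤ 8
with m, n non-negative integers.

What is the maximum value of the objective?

4

Relaxing integrality, the LP optimum is 6.40 at (m,n) = (0, 1.6), which is not an integer point.
(m,n)=(0,1): 4·0+5·1=5≤12, 6·0+5·1=5≤8, objective 4.
(m,n)=(1,0): 4·1+5·0=4≤12, 6·1+5·0=6≤8, objective 2.
Maximum is 4 at (m,n)=(0,1).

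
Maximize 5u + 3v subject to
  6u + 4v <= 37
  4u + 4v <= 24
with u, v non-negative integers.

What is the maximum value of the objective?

(u,v)=(6,0): 6·6+4·0=36≤37, 4·6+4·0=24≤24, objective 30.
(u,v)=(5,1): 6·5+4·1=34≤37, 4·5+4·1=24≤24, objective 28.
The best lattice point is (6,0), giving 30.

30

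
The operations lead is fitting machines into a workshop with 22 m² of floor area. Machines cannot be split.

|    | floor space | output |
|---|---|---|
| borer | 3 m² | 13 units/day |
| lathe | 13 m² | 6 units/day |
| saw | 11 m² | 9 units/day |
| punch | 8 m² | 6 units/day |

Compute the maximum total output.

28

Treat it as a binary knapsack problem.
borer + saw + punch: floor space 3 + 11 + 8 = 22 ≤ 22, output 13 + 9 + 6 = 28.
borer + punch: floor space 3 + 8 = 11 ≤ 22, output 13 + 6 = 19.
borer + saw: floor space 3 + 11 = 14 ≤ 22, output 13 + 9 = 22.
Best is borer, saw, and punch with total output 28.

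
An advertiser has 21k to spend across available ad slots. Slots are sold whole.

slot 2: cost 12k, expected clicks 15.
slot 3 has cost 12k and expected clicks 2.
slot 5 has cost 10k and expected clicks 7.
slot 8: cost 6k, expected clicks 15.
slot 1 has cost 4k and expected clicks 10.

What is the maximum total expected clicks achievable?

32

Take slot 5, slot 8, and slot 1: cost 10 + 6 + 4 = 20 ≤ 21, expected clicks 7 + 15 + 10 = 32.
No other feasible combination does better.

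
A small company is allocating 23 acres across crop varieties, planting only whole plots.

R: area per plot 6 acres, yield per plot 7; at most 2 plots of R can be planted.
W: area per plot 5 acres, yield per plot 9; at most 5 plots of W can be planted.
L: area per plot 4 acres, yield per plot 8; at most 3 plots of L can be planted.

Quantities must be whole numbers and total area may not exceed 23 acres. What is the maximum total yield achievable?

This is a bounded integer knapsack.
Take 3×W and 2×L: area 23 ≤ 23, yield 3·9 + 2·8 = 43.
No other integer combination yields more.

43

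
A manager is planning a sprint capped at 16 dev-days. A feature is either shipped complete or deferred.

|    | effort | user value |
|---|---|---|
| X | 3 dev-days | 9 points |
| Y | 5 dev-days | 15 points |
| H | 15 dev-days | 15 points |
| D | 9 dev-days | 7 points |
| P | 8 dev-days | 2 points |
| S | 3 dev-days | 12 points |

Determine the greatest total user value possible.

36

Allowing fractional choices, the relaxed optimum would be about 41.0, but features are indivisible.
X + Y + S: effort 3 + 5 + 3 = 11 ≤ 16, user value 9 + 15 + 12 = 36.
Y + P + S: effort 5 + 8 + 3 = 16 ≤ 16, user value 15 + 2 + 12 = 29.
X + D + S: effort 3 + 9 + 3 = 15 ≤ 16, user value 9 + 7 + 12 = 28.
Best is X, Y, and S with total user value 36.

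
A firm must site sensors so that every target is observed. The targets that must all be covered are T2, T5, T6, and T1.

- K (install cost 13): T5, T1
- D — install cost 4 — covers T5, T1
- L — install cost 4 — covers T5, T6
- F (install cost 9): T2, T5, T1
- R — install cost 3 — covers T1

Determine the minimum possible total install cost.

The greedy cost-per-new-target heuristic would pick D, L, and F for 17, but a cheaper cover exists.
Choose L and F: together they cover T2, T5, T6, T1 — every target.
Total install cost: 4 + 9 = 13.
No cover costs less than 13.

13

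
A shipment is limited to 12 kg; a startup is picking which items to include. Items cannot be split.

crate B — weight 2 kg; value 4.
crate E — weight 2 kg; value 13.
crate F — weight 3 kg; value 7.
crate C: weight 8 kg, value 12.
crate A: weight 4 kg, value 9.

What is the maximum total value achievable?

33

crate B + crate E + crate F + crate A: weight 2 + 2 + 3 + 4 = 11 ≤ 12, value 4 + 13 + 7 + 9 = 33.
crate B + crate E + crate C: weight 2 + 2 + 8 = 12 ≤ 12, value 4 + 13 + 12 = 29.
crate E + crate F + crate A: weight 2 + 3 + 4 = 9 ≤ 12, value 13 + 7 + 9 = 29.
Best is crate B, crate E, crate F, and crate A with total value 33.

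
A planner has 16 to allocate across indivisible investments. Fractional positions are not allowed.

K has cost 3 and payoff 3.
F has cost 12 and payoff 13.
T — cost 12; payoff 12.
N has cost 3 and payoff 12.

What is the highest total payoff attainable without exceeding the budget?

25

This is a 0-1 knapsack instance.
Allowing fractional choices, the relaxed optimum would be about 26.0, but investments are indivisible.
F + N: cost 12 + 3 = 15 ≤ 16, payoff 13 + 12 = 25.
T + N: cost 12 + 3 = 15 ≤ 16, payoff 12 + 12 = 24.
Best is F and N with total payoff 25.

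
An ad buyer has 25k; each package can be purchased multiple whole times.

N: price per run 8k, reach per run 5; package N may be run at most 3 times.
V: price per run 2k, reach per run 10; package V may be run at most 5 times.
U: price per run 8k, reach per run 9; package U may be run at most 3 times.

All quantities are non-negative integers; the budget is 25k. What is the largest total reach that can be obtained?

V has the best ratio (10/2); taking only V gives at most 5×10 = 50 (stopped by the supply cap of 5).
Mixing does better — 5×V and 1×U: price 18 ≤ 25, reach 5·10 + 1·9 = 59.

59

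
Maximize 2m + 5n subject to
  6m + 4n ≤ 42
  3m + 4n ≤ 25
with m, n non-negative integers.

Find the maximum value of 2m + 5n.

Relaxing integrality, the LP optimum is 31.25 at (m,n) = (0, 6.25), which is not an integer point.
(m,n)=(0,6): 6·0+4·6=24≤42, 3·0+4·6=24≤25, objective 30.
(m,n)=(1,5): 6·1+4·5=26≤42, 3·1+4·5=23≤25, objective 27.
(m,n)=(0,5): 6·0+4·5=20≤42, 3·0+4·5=20≤25, objective 25.
The best lattice point is (0,6), giving 30.

30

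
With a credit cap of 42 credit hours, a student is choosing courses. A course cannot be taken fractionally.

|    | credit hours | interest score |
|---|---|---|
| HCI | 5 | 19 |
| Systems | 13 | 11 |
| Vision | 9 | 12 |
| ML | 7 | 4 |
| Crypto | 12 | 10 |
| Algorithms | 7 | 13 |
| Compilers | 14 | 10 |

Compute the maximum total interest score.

HCI + Systems + Vision + ML + Algorithms: credit hours 5 + 13 + 9 + 7 + 7 = 41 ≤ 42, interest score 19 + 11 + 12 + 4 + 13 = 59.
HCI + Vision + ML + Crypto + Algorithms: credit hours 5 + 9 + 7 + 12 + 7 = 40 ≤ 42, interest score 19 + 12 + 4 + 10 + 13 = 58.
HCI + Vision + ML + Algorithms + Compilers: credit hours 5 + 9 + 7 + 7 + 14 = 42 ≤ 42, interest score 19 + 12 + 4 + 13 + 10 = 58.
Best is HCI, Systems, Vision, ML, and Algorithms with total interest score 59.

59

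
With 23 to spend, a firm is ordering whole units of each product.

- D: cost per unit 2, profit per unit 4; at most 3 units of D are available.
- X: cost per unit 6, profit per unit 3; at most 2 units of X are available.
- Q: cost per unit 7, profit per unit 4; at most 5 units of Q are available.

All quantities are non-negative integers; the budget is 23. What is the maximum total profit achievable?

20

This is a bounded integer knapsack.
D has the best ratio (4/2); taking only D gives at most 3×4 = 12 (stopped by the supply cap of 3).
Mixing does better — 3×D and 2×Q: cost 20 ≤ 23, profit 3·4 + 2·4 = 20.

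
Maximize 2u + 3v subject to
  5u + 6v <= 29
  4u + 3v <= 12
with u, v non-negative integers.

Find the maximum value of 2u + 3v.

(u,v)=(0,4): 5·0+6·4=24≤29, 4·0+3·4=12≤12, objective 12.
(u,v)=(0,3): 5·0+6·3=18≤29, 4·0+3·3=9≤12, objective 9.
No feasible integer point exceeds 12.

12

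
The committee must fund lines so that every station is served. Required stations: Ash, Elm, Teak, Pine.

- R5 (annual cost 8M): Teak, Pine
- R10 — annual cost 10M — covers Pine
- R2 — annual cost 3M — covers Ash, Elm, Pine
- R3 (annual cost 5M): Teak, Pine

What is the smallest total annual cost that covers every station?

8

This is a weighted set-cover instance.
Choose R2 and R3: together they cover Ash, Elm, Teak, Pine — every station.
Total annual cost: 3 + 5 = 8.
No cover costs less than 8.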